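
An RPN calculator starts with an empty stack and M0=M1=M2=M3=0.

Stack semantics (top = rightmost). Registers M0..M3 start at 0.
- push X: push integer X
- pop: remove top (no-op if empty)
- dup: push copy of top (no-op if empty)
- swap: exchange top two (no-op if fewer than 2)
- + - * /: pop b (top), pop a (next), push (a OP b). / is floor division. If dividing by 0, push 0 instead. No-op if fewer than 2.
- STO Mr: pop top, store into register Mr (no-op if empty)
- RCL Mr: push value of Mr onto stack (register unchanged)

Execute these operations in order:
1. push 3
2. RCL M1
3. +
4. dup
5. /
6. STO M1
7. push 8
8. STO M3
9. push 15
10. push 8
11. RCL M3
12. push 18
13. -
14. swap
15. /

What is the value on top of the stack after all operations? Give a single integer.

After op 1 (push 3): stack=[3] mem=[0,0,0,0]
After op 2 (RCL M1): stack=[3,0] mem=[0,0,0,0]
After op 3 (+): stack=[3] mem=[0,0,0,0]
After op 4 (dup): stack=[3,3] mem=[0,0,0,0]
After op 5 (/): stack=[1] mem=[0,0,0,0]
After op 6 (STO M1): stack=[empty] mem=[0,1,0,0]
After op 7 (push 8): stack=[8] mem=[0,1,0,0]
After op 8 (STO M3): stack=[empty] mem=[0,1,0,8]
After op 9 (push 15): stack=[15] mem=[0,1,0,8]
After op 10 (push 8): stack=[15,8] mem=[0,1,0,8]
After op 11 (RCL M3): stack=[15,8,8] mem=[0,1,0,8]
After op 12 (push 18): stack=[15,8,8,18] mem=[0,1,0,8]
After op 13 (-): stack=[15,8,-10] mem=[0,1,0,8]
After op 14 (swap): stack=[15,-10,8] mem=[0,1,0,8]
After op 15 (/): stack=[15,-2] mem=[0,1,0,8]

Answer: -2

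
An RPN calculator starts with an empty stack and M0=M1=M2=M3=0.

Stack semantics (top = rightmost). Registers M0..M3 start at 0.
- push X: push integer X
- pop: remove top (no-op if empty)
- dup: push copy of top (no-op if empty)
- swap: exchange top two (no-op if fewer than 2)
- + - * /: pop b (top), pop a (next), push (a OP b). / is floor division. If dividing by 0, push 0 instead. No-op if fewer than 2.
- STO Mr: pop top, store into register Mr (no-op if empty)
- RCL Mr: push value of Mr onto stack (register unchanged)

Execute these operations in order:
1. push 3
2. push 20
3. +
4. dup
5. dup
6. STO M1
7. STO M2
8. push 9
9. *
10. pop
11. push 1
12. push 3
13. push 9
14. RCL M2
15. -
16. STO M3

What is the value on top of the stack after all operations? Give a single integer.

After op 1 (push 3): stack=[3] mem=[0,0,0,0]
After op 2 (push 20): stack=[3,20] mem=[0,0,0,0]
After op 3 (+): stack=[23] mem=[0,0,0,0]
After op 4 (dup): stack=[23,23] mem=[0,0,0,0]
After op 5 (dup): stack=[23,23,23] mem=[0,0,0,0]
After op 6 (STO M1): stack=[23,23] mem=[0,23,0,0]
After op 7 (STO M2): stack=[23] mem=[0,23,23,0]
After op 8 (push 9): stack=[23,9] mem=[0,23,23,0]
After op 9 (*): stack=[207] mem=[0,23,23,0]
After op 10 (pop): stack=[empty] mem=[0,23,23,0]
After op 11 (push 1): stack=[1] mem=[0,23,23,0]
After op 12 (push 3): stack=[1,3] mem=[0,23,23,0]
After op 13 (push 9): stack=[1,3,9] mem=[0,23,23,0]
After op 14 (RCL M2): stack=[1,3,9,23] mem=[0,23,23,0]
After op 15 (-): stack=[1,3,-14] mem=[0,23,23,0]
After op 16 (STO M3): stack=[1,3] mem=[0,23,23,-14]

Answer: 3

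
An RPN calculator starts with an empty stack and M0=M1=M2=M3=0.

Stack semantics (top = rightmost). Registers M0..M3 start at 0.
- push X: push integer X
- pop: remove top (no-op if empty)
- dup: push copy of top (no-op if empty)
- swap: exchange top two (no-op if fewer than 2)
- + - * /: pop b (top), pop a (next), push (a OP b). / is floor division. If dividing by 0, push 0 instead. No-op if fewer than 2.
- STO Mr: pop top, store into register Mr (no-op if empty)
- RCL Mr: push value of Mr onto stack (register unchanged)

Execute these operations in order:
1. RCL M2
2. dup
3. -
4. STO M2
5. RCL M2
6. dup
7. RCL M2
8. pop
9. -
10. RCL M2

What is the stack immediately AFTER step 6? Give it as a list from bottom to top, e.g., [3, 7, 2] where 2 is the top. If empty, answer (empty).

After op 1 (RCL M2): stack=[0] mem=[0,0,0,0]
After op 2 (dup): stack=[0,0] mem=[0,0,0,0]
After op 3 (-): stack=[0] mem=[0,0,0,0]
After op 4 (STO M2): stack=[empty] mem=[0,0,0,0]
After op 5 (RCL M2): stack=[0] mem=[0,0,0,0]
After op 6 (dup): stack=[0,0] mem=[0,0,0,0]

[0, 0]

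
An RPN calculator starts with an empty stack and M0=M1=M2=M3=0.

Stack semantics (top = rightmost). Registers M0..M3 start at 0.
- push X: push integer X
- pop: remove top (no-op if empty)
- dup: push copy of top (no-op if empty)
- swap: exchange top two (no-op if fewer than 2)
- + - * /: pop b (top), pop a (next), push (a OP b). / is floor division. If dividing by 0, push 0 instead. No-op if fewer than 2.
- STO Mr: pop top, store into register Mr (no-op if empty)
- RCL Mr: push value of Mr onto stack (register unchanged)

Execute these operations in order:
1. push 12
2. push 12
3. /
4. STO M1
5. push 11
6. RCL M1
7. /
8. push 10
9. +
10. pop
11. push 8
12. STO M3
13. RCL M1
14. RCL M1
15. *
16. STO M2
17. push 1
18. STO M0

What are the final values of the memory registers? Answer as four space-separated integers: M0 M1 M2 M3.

After op 1 (push 12): stack=[12] mem=[0,0,0,0]
After op 2 (push 12): stack=[12,12] mem=[0,0,0,0]
After op 3 (/): stack=[1] mem=[0,0,0,0]
After op 4 (STO M1): stack=[empty] mem=[0,1,0,0]
After op 5 (push 11): stack=[11] mem=[0,1,0,0]
After op 6 (RCL M1): stack=[11,1] mem=[0,1,0,0]
After op 7 (/): stack=[11] mem=[0,1,0,0]
After op 8 (push 10): stack=[11,10] mem=[0,1,0,0]
After op 9 (+): stack=[21] mem=[0,1,0,0]
After op 10 (pop): stack=[empty] mem=[0,1,0,0]
After op 11 (push 8): stack=[8] mem=[0,1,0,0]
After op 12 (STO M3): stack=[empty] mem=[0,1,0,8]
After op 13 (RCL M1): stack=[1] mem=[0,1,0,8]
After op 14 (RCL M1): stack=[1,1] mem=[0,1,0,8]
After op 15 (*): stack=[1] mem=[0,1,0,8]
After op 16 (STO M2): stack=[empty] mem=[0,1,1,8]
After op 17 (push 1): stack=[1] mem=[0,1,1,8]
After op 18 (STO M0): stack=[empty] mem=[1,1,1,8]

Answer: 1 1 1 8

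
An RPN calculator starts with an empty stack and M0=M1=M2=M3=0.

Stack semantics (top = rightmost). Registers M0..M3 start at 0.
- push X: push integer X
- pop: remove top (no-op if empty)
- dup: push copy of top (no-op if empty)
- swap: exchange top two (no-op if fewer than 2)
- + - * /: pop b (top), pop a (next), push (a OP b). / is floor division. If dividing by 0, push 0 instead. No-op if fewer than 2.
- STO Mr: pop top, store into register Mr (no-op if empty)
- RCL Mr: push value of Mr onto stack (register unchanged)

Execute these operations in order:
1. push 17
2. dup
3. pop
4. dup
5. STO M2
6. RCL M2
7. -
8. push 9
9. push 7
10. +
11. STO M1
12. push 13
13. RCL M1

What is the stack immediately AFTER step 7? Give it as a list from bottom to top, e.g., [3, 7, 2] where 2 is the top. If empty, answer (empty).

After op 1 (push 17): stack=[17] mem=[0,0,0,0]
After op 2 (dup): stack=[17,17] mem=[0,0,0,0]
After op 3 (pop): stack=[17] mem=[0,0,0,0]
After op 4 (dup): stack=[17,17] mem=[0,0,0,0]
After op 5 (STO M2): stack=[17] mem=[0,0,17,0]
After op 6 (RCL M2): stack=[17,17] mem=[0,0,17,0]
After op 7 (-): stack=[0] mem=[0,0,17,0]

[0]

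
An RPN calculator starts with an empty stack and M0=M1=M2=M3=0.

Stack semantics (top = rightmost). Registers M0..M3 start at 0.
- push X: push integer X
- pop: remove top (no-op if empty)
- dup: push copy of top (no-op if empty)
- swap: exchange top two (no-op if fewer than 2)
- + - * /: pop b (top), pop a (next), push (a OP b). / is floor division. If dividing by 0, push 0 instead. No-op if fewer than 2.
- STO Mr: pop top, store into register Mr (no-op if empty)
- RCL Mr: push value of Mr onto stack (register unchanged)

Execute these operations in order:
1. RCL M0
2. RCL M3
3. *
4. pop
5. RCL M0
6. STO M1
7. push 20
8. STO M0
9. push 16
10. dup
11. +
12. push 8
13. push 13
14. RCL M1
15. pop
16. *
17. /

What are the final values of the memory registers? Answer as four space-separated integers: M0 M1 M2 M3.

Answer: 20 0 0 0

Derivation:
After op 1 (RCL M0): stack=[0] mem=[0,0,0,0]
After op 2 (RCL M3): stack=[0,0] mem=[0,0,0,0]
After op 3 (*): stack=[0] mem=[0,0,0,0]
After op 4 (pop): stack=[empty] mem=[0,0,0,0]
After op 5 (RCL M0): stack=[0] mem=[0,0,0,0]
After op 6 (STO M1): stack=[empty] mem=[0,0,0,0]
After op 7 (push 20): stack=[20] mem=[0,0,0,0]
After op 8 (STO M0): stack=[empty] mem=[20,0,0,0]
After op 9 (push 16): stack=[16] mem=[20,0,0,0]
After op 10 (dup): stack=[16,16] mem=[20,0,0,0]
After op 11 (+): stack=[32] mem=[20,0,0,0]
After op 12 (push 8): stack=[32,8] mem=[20,0,0,0]
After op 13 (push 13): stack=[32,8,13] mem=[20,0,0,0]
After op 14 (RCL M1): stack=[32,8,13,0] mem=[20,0,0,0]
After op 15 (pop): stack=[32,8,13] mem=[20,0,0,0]
After op 16 (*): stack=[32,104] mem=[20,0,0,0]
After op 17 (/): stack=[0] mem=[20,0,0,0]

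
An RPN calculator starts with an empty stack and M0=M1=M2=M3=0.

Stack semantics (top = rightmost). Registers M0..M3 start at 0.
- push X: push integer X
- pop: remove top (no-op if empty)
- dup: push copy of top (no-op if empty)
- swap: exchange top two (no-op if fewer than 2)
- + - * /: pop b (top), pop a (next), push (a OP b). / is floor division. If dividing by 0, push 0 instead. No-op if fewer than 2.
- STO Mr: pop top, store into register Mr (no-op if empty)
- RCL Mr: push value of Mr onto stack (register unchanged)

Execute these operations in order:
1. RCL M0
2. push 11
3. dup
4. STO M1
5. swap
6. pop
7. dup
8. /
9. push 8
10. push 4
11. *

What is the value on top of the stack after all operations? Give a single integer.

After op 1 (RCL M0): stack=[0] mem=[0,0,0,0]
After op 2 (push 11): stack=[0,11] mem=[0,0,0,0]
After op 3 (dup): stack=[0,11,11] mem=[0,0,0,0]
After op 4 (STO M1): stack=[0,11] mem=[0,11,0,0]
After op 5 (swap): stack=[11,0] mem=[0,11,0,0]
After op 6 (pop): stack=[11] mem=[0,11,0,0]
After op 7 (dup): stack=[11,11] mem=[0,11,0,0]
After op 8 (/): stack=[1] mem=[0,11,0,0]
After op 9 (push 8): stack=[1,8] mem=[0,11,0,0]
After op 10 (push 4): stack=[1,8,4] mem=[0,11,0,0]
After op 11 (*): stack=[1,32] mem=[0,11,0,0]

Answer: 32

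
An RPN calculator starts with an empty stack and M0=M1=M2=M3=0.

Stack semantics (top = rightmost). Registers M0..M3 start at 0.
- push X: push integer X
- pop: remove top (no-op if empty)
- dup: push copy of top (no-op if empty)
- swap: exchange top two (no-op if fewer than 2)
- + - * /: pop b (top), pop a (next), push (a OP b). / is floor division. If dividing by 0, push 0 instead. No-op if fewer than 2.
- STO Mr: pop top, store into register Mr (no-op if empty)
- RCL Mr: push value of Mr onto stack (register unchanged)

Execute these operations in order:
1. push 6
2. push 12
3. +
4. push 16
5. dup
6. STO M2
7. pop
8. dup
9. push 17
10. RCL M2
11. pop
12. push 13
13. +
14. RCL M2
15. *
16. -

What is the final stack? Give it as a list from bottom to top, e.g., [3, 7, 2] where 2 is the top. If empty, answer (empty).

After op 1 (push 6): stack=[6] mem=[0,0,0,0]
After op 2 (push 12): stack=[6,12] mem=[0,0,0,0]
After op 3 (+): stack=[18] mem=[0,0,0,0]
After op 4 (push 16): stack=[18,16] mem=[0,0,0,0]
After op 5 (dup): stack=[18,16,16] mem=[0,0,0,0]
After op 6 (STO M2): stack=[18,16] mem=[0,0,16,0]
After op 7 (pop): stack=[18] mem=[0,0,16,0]
After op 8 (dup): stack=[18,18] mem=[0,0,16,0]
After op 9 (push 17): stack=[18,18,17] mem=[0,0,16,0]
After op 10 (RCL M2): stack=[18,18,17,16] mem=[0,0,16,0]
After op 11 (pop): stack=[18,18,17] mem=[0,0,16,0]
After op 12 (push 13): stack=[18,18,17,13] mem=[0,0,16,0]
After op 13 (+): stack=[18,18,30] mem=[0,0,16,0]
After op 14 (RCL M2): stack=[18,18,30,16] mem=[0,0,16,0]
After op 15 (*): stack=[18,18,480] mem=[0,0,16,0]
After op 16 (-): stack=[18,-462] mem=[0,0,16,0]

Answer: [18, -462]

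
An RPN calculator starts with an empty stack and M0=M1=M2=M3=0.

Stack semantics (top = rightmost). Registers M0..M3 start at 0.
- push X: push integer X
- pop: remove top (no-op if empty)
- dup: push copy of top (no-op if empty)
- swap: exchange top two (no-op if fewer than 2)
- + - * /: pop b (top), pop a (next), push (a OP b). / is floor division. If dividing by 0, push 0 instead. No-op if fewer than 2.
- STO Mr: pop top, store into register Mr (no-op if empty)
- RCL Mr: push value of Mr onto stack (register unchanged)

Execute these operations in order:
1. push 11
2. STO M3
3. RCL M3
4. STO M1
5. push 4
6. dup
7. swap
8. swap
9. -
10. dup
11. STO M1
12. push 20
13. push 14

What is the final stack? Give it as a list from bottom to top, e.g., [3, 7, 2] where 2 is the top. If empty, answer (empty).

After op 1 (push 11): stack=[11] mem=[0,0,0,0]
After op 2 (STO M3): stack=[empty] mem=[0,0,0,11]
After op 3 (RCL M3): stack=[11] mem=[0,0,0,11]
After op 4 (STO M1): stack=[empty] mem=[0,11,0,11]
After op 5 (push 4): stack=[4] mem=[0,11,0,11]
After op 6 (dup): stack=[4,4] mem=[0,11,0,11]
After op 7 (swap): stack=[4,4] mem=[0,11,0,11]
After op 8 (swap): stack=[4,4] mem=[0,11,0,11]
After op 9 (-): stack=[0] mem=[0,11,0,11]
After op 10 (dup): stack=[0,0] mem=[0,11,0,11]
After op 11 (STO M1): stack=[0] mem=[0,0,0,11]
After op 12 (push 20): stack=[0,20] mem=[0,0,0,11]
After op 13 (push 14): stack=[0,20,14] mem=[0,0,0,11]

Answer: [0, 20, 14]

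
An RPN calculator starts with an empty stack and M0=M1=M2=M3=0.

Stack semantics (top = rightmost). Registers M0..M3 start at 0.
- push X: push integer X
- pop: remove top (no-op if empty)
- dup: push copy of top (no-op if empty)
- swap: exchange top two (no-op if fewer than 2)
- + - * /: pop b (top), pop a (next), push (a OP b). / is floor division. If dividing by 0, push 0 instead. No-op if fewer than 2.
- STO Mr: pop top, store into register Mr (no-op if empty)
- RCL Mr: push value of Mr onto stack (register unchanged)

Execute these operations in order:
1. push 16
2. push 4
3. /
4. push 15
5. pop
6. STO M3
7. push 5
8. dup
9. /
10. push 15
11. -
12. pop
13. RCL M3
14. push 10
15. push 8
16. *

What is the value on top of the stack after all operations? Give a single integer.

Answer: 80

Derivation:
After op 1 (push 16): stack=[16] mem=[0,0,0,0]
After op 2 (push 4): stack=[16,4] mem=[0,0,0,0]
After op 3 (/): stack=[4] mem=[0,0,0,0]
After op 4 (push 15): stack=[4,15] mem=[0,0,0,0]
After op 5 (pop): stack=[4] mem=[0,0,0,0]
After op 6 (STO M3): stack=[empty] mem=[0,0,0,4]
After op 7 (push 5): stack=[5] mem=[0,0,0,4]
After op 8 (dup): stack=[5,5] mem=[0,0,0,4]
After op 9 (/): stack=[1] mem=[0,0,0,4]
After op 10 (push 15): stack=[1,15] mem=[0,0,0,4]
After op 11 (-): stack=[-14] mem=[0,0,0,4]
After op 12 (pop): stack=[empty] mem=[0,0,0,4]
After op 13 (RCL M3): stack=[4] mem=[0,0,0,4]
After op 14 (push 10): stack=[4,10] mem=[0,0,0,4]
After op 15 (push 8): stack=[4,10,8] mem=[0,0,0,4]
After op 16 (*): stack=[4,80] mem=[0,0,0,4]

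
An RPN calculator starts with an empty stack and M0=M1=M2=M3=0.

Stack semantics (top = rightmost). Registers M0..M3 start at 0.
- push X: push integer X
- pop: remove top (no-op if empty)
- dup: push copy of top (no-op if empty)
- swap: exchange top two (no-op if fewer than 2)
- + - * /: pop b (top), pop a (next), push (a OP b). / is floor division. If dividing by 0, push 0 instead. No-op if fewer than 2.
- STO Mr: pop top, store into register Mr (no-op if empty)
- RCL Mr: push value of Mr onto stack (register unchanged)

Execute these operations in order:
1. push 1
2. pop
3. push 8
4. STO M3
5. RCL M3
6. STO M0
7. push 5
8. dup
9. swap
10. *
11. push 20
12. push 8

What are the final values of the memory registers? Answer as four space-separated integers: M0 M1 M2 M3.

After op 1 (push 1): stack=[1] mem=[0,0,0,0]
After op 2 (pop): stack=[empty] mem=[0,0,0,0]
After op 3 (push 8): stack=[8] mem=[0,0,0,0]
After op 4 (STO M3): stack=[empty] mem=[0,0,0,8]
After op 5 (RCL M3): stack=[8] mem=[0,0,0,8]
After op 6 (STO M0): stack=[empty] mem=[8,0,0,8]
After op 7 (push 5): stack=[5] mem=[8,0,0,8]
After op 8 (dup): stack=[5,5] mem=[8,0,0,8]
After op 9 (swap): stack=[5,5] mem=[8,0,0,8]
After op 10 (*): stack=[25] mem=[8,0,0,8]
After op 11 (push 20): stack=[25,20] mem=[8,0,0,8]
After op 12 (push 8): stack=[25,20,8] mem=[8,0,0,8]

Answer: 8 0 0 8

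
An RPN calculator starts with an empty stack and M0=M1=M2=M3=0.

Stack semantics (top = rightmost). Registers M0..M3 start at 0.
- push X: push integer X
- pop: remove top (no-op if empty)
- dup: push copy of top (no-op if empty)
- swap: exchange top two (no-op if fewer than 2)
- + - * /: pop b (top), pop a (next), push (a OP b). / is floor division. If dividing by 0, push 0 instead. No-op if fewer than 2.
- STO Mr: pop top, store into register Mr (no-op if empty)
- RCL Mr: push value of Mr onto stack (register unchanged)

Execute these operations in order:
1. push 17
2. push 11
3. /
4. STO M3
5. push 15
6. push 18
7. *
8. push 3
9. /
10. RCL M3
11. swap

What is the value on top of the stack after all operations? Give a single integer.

After op 1 (push 17): stack=[17] mem=[0,0,0,0]
After op 2 (push 11): stack=[17,11] mem=[0,0,0,0]
After op 3 (/): stack=[1] mem=[0,0,0,0]
After op 4 (STO M3): stack=[empty] mem=[0,0,0,1]
After op 5 (push 15): stack=[15] mem=[0,0,0,1]
After op 6 (push 18): stack=[15,18] mem=[0,0,0,1]
After op 7 (*): stack=[270] mem=[0,0,0,1]
After op 8 (push 3): stack=[270,3] mem=[0,0,0,1]
After op 9 (/): stack=[90] mem=[0,0,0,1]
After op 10 (RCL M3): stack=[90,1] mem=[0,0,0,1]
After op 11 (swap): stack=[1,90] mem=[0,0,0,1]

Answer: 90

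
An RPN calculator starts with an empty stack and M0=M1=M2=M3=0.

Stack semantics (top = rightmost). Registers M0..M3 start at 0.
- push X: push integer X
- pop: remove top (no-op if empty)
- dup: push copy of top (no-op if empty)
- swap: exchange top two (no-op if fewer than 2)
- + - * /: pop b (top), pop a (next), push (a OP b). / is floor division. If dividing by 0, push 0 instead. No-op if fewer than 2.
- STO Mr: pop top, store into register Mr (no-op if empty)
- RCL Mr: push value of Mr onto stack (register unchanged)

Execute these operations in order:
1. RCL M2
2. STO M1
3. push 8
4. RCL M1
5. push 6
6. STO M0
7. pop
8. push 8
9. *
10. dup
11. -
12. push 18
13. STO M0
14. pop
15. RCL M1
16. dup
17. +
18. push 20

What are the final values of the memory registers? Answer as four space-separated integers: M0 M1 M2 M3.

Answer: 18 0 0 0

Derivation:
After op 1 (RCL M2): stack=[0] mem=[0,0,0,0]
After op 2 (STO M1): stack=[empty] mem=[0,0,0,0]
After op 3 (push 8): stack=[8] mem=[0,0,0,0]
After op 4 (RCL M1): stack=[8,0] mem=[0,0,0,0]
After op 5 (push 6): stack=[8,0,6] mem=[0,0,0,0]
After op 6 (STO M0): stack=[8,0] mem=[6,0,0,0]
After op 7 (pop): stack=[8] mem=[6,0,0,0]
After op 8 (push 8): stack=[8,8] mem=[6,0,0,0]
After op 9 (*): stack=[64] mem=[6,0,0,0]
After op 10 (dup): stack=[64,64] mem=[6,0,0,0]
After op 11 (-): stack=[0] mem=[6,0,0,0]
After op 12 (push 18): stack=[0,18] mem=[6,0,0,0]
After op 13 (STO M0): stack=[0] mem=[18,0,0,0]
After op 14 (pop): stack=[empty] mem=[18,0,0,0]
After op 15 (RCL M1): stack=[0] mem=[18,0,0,0]
After op 16 (dup): stack=[0,0] mem=[18,0,0,0]
After op 17 (+): stack=[0] mem=[18,0,0,0]
After op 18 (push 20): stack=[0,20] mem=[18,0,0,0]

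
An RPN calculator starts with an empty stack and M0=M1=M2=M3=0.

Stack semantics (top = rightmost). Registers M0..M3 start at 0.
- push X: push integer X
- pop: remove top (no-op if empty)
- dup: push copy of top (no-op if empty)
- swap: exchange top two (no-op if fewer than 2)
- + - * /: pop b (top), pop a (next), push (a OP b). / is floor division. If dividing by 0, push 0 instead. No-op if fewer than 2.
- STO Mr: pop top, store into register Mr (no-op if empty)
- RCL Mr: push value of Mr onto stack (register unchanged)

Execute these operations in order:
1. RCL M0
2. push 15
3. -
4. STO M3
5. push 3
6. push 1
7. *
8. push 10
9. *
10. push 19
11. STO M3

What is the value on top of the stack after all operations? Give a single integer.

After op 1 (RCL M0): stack=[0] mem=[0,0,0,0]
After op 2 (push 15): stack=[0,15] mem=[0,0,0,0]
After op 3 (-): stack=[-15] mem=[0,0,0,0]
After op 4 (STO M3): stack=[empty] mem=[0,0,0,-15]
After op 5 (push 3): stack=[3] mem=[0,0,0,-15]
After op 6 (push 1): stack=[3,1] mem=[0,0,0,-15]
After op 7 (*): stack=[3] mem=[0,0,0,-15]
After op 8 (push 10): stack=[3,10] mem=[0,0,0,-15]
After op 9 (*): stack=[30] mem=[0,0,0,-15]
After op 10 (push 19): stack=[30,19] mem=[0,0,0,-15]
After op 11 (STO M3): stack=[30] mem=[0,0,0,19]

Answer: 30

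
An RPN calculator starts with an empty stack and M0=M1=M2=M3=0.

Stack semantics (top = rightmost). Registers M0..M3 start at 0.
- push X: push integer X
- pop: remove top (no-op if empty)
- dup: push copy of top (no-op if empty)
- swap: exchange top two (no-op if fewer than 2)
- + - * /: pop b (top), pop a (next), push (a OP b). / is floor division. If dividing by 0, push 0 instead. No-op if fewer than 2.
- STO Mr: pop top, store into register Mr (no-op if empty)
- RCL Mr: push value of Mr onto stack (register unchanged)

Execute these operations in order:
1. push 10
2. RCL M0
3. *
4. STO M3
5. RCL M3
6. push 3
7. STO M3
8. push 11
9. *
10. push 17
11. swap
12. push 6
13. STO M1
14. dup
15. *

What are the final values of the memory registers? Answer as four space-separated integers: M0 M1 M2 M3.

After op 1 (push 10): stack=[10] mem=[0,0,0,0]
After op 2 (RCL M0): stack=[10,0] mem=[0,0,0,0]
After op 3 (*): stack=[0] mem=[0,0,0,0]
After op 4 (STO M3): stack=[empty] mem=[0,0,0,0]
After op 5 (RCL M3): stack=[0] mem=[0,0,0,0]
After op 6 (push 3): stack=[0,3] mem=[0,0,0,0]
After op 7 (STO M3): stack=[0] mem=[0,0,0,3]
After op 8 (push 11): stack=[0,11] mem=[0,0,0,3]
After op 9 (*): stack=[0] mem=[0,0,0,3]
After op 10 (push 17): stack=[0,17] mem=[0,0,0,3]
After op 11 (swap): stack=[17,0] mem=[0,0,0,3]
After op 12 (push 6): stack=[17,0,6] mem=[0,0,0,3]
After op 13 (STO M1): stack=[17,0] mem=[0,6,0,3]
After op 14 (dup): stack=[17,0,0] mem=[0,6,0,3]
After op 15 (*): stack=[17,0] mem=[0,6,0,3]

Answer: 0 6 0 3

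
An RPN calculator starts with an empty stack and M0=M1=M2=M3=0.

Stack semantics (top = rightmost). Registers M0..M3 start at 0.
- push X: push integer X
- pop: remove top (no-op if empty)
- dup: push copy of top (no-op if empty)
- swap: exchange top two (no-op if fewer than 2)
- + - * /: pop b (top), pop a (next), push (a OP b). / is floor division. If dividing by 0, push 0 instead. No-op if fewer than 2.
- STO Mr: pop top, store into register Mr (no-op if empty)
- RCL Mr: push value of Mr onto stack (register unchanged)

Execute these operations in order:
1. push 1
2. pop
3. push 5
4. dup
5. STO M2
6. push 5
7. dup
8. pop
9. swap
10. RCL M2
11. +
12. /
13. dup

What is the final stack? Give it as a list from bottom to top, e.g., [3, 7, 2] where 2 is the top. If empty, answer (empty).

Answer: [0, 0]

Derivation:
After op 1 (push 1): stack=[1] mem=[0,0,0,0]
After op 2 (pop): stack=[empty] mem=[0,0,0,0]
After op 3 (push 5): stack=[5] mem=[0,0,0,0]
After op 4 (dup): stack=[5,5] mem=[0,0,0,0]
After op 5 (STO M2): stack=[5] mem=[0,0,5,0]
After op 6 (push 5): stack=[5,5] mem=[0,0,5,0]
After op 7 (dup): stack=[5,5,5] mem=[0,0,5,0]
After op 8 (pop): stack=[5,5] mem=[0,0,5,0]
After op 9 (swap): stack=[5,5] mem=[0,0,5,0]
After op 10 (RCL M2): stack=[5,5,5] mem=[0,0,5,0]
After op 11 (+): stack=[5,10] mem=[0,0,5,0]
After op 12 (/): stack=[0] mem=[0,0,5,0]
After op 13 (dup): stack=[0,0] mem=[0,0,5,0]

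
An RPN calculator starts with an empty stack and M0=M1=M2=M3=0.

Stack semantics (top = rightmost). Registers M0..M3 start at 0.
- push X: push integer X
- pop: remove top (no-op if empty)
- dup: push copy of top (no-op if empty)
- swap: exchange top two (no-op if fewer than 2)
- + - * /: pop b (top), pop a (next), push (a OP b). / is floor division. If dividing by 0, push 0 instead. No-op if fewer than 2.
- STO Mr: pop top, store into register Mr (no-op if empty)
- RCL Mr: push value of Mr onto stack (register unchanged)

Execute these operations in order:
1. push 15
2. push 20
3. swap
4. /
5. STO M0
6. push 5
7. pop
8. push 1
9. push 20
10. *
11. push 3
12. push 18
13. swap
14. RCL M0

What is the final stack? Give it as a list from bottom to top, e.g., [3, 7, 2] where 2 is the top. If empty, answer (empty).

After op 1 (push 15): stack=[15] mem=[0,0,0,0]
After op 2 (push 20): stack=[15,20] mem=[0,0,0,0]
After op 3 (swap): stack=[20,15] mem=[0,0,0,0]
After op 4 (/): stack=[1] mem=[0,0,0,0]
After op 5 (STO M0): stack=[empty] mem=[1,0,0,0]
After op 6 (push 5): stack=[5] mem=[1,0,0,0]
After op 7 (pop): stack=[empty] mem=[1,0,0,0]
After op 8 (push 1): stack=[1] mem=[1,0,0,0]
After op 9 (push 20): stack=[1,20] mem=[1,0,0,0]
After op 10 (*): stack=[20] mem=[1,0,0,0]
After op 11 (push 3): stack=[20,3] mem=[1,0,0,0]
After op 12 (push 18): stack=[20,3,18] mem=[1,0,0,0]
After op 13 (swap): stack=[20,18,3] mem=[1,0,0,0]
After op 14 (RCL M0): stack=[20,18,3,1] mem=[1,0,0,0]

Answer: [20, 18, 3, 1]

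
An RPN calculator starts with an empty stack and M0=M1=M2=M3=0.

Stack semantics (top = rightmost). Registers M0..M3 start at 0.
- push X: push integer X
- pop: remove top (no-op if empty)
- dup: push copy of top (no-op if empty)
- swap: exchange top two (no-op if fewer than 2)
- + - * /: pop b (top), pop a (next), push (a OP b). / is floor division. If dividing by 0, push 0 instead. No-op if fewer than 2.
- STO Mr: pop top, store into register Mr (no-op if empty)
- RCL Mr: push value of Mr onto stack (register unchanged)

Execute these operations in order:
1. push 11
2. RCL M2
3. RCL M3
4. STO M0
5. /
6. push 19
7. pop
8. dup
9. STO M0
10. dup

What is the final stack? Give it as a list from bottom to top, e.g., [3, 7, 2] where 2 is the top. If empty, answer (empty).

Answer: [0, 0]

Derivation:
After op 1 (push 11): stack=[11] mem=[0,0,0,0]
After op 2 (RCL M2): stack=[11,0] mem=[0,0,0,0]
After op 3 (RCL M3): stack=[11,0,0] mem=[0,0,0,0]
After op 4 (STO M0): stack=[11,0] mem=[0,0,0,0]
After op 5 (/): stack=[0] mem=[0,0,0,0]
After op 6 (push 19): stack=[0,19] mem=[0,0,0,0]
After op 7 (pop): stack=[0] mem=[0,0,0,0]
After op 8 (dup): stack=[0,0] mem=[0,0,0,0]
After op 9 (STO M0): stack=[0] mem=[0,0,0,0]
After op 10 (dup): stack=[0,0] mem=[0,0,0,0]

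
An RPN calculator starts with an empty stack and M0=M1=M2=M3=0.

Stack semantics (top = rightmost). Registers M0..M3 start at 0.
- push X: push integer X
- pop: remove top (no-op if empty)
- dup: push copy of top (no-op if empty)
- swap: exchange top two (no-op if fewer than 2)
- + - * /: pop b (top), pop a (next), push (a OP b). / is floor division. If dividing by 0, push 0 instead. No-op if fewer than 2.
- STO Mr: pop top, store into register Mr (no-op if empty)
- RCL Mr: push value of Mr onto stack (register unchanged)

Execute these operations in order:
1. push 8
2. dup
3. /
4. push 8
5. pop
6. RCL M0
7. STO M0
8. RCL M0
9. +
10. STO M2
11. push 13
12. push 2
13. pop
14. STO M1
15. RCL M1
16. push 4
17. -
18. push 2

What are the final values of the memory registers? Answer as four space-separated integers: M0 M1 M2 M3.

Answer: 0 13 1 0

Derivation:
After op 1 (push 8): stack=[8] mem=[0,0,0,0]
After op 2 (dup): stack=[8,8] mem=[0,0,0,0]
After op 3 (/): stack=[1] mem=[0,0,0,0]
After op 4 (push 8): stack=[1,8] mem=[0,0,0,0]
After op 5 (pop): stack=[1] mem=[0,0,0,0]
After op 6 (RCL M0): stack=[1,0] mem=[0,0,0,0]
After op 7 (STO M0): stack=[1] mem=[0,0,0,0]
After op 8 (RCL M0): stack=[1,0] mem=[0,0,0,0]
After op 9 (+): stack=[1] mem=[0,0,0,0]
After op 10 (STO M2): stack=[empty] mem=[0,0,1,0]
After op 11 (push 13): stack=[13] mem=[0,0,1,0]
After op 12 (push 2): stack=[13,2] mem=[0,0,1,0]
After op 13 (pop): stack=[13] mem=[0,0,1,0]
After op 14 (STO M1): stack=[empty] mem=[0,13,1,0]
After op 15 (RCL M1): stack=[13] mem=[0,13,1,0]
After op 16 (push 4): stack=[13,4] mem=[0,13,1,0]
After op 17 (-): stack=[9] mem=[0,13,1,0]
After op 18 (push 2): stack=[9,2] mem=[0,13,1,0]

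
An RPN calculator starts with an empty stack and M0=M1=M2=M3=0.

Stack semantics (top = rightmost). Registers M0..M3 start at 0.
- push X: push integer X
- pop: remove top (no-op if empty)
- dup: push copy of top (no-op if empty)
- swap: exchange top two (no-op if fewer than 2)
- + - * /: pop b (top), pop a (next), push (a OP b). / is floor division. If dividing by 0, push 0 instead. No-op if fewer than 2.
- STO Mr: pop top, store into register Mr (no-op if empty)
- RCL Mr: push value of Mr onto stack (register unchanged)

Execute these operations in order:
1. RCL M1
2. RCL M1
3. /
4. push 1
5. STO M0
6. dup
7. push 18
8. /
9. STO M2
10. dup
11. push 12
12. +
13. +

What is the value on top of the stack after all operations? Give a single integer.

After op 1 (RCL M1): stack=[0] mem=[0,0,0,0]
After op 2 (RCL M1): stack=[0,0] mem=[0,0,0,0]
After op 3 (/): stack=[0] mem=[0,0,0,0]
After op 4 (push 1): stack=[0,1] mem=[0,0,0,0]
After op 5 (STO M0): stack=[0] mem=[1,0,0,0]
After op 6 (dup): stack=[0,0] mem=[1,0,0,0]
After op 7 (push 18): stack=[0,0,18] mem=[1,0,0,0]
After op 8 (/): stack=[0,0] mem=[1,0,0,0]
After op 9 (STO M2): stack=[0] mem=[1,0,0,0]
After op 10 (dup): stack=[0,0] mem=[1,0,0,0]
After op 11 (push 12): stack=[0,0,12] mem=[1,0,0,0]
After op 12 (+): stack=[0,12] mem=[1,0,0,0]
After op 13 (+): stack=[12] mem=[1,0,0,0]

Answer: 12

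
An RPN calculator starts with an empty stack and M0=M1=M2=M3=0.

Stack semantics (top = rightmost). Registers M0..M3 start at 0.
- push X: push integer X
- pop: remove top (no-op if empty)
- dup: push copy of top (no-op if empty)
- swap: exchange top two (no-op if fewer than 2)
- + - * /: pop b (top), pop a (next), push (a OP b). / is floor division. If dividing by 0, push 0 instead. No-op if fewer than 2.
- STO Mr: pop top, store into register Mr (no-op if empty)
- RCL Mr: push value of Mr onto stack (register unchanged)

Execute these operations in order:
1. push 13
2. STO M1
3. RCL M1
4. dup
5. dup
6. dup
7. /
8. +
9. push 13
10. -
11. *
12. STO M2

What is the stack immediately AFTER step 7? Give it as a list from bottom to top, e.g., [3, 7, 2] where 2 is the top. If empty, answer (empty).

After op 1 (push 13): stack=[13] mem=[0,0,0,0]
After op 2 (STO M1): stack=[empty] mem=[0,13,0,0]
After op 3 (RCL M1): stack=[13] mem=[0,13,0,0]
After op 4 (dup): stack=[13,13] mem=[0,13,0,0]
After op 5 (dup): stack=[13,13,13] mem=[0,13,0,0]
After op 6 (dup): stack=[13,13,13,13] mem=[0,13,0,0]
After op 7 (/): stack=[13,13,1] mem=[0,13,0,0]

[13, 13, 1]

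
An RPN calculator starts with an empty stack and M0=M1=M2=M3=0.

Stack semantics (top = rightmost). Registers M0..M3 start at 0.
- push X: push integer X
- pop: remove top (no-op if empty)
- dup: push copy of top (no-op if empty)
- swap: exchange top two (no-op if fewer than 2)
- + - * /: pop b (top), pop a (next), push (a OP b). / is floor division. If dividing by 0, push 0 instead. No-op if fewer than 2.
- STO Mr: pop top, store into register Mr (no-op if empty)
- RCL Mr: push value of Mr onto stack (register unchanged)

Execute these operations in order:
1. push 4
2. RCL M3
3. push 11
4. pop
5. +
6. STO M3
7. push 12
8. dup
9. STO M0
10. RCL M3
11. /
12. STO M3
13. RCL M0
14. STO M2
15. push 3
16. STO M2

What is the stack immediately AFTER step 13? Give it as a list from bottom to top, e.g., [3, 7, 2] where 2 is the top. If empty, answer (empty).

After op 1 (push 4): stack=[4] mem=[0,0,0,0]
After op 2 (RCL M3): stack=[4,0] mem=[0,0,0,0]
After op 3 (push 11): stack=[4,0,11] mem=[0,0,0,0]
After op 4 (pop): stack=[4,0] mem=[0,0,0,0]
After op 5 (+): stack=[4] mem=[0,0,0,0]
After op 6 (STO M3): stack=[empty] mem=[0,0,0,4]
After op 7 (push 12): stack=[12] mem=[0,0,0,4]
After op 8 (dup): stack=[12,12] mem=[0,0,0,4]
After op 9 (STO M0): stack=[12] mem=[12,0,0,4]
After op 10 (RCL M3): stack=[12,4] mem=[12,0,0,4]
After op 11 (/): stack=[3] mem=[12,0,0,4]
After op 12 (STO M3): stack=[empty] mem=[12,0,0,3]
After op 13 (RCL M0): stack=[12] mem=[12,0,0,3]

[12]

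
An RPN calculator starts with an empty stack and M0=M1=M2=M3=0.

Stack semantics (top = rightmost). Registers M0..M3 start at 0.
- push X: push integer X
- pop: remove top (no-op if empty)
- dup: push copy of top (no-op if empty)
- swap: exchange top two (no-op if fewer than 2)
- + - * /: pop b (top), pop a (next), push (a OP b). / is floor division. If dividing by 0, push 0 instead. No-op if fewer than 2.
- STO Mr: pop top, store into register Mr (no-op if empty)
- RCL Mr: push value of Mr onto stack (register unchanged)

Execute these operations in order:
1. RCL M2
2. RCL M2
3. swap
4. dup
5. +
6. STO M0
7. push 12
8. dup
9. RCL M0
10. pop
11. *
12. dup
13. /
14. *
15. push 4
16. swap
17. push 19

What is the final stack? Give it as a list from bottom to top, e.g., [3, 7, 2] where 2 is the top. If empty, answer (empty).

Answer: [4, 0, 19]

Derivation:
After op 1 (RCL M2): stack=[0] mem=[0,0,0,0]
After op 2 (RCL M2): stack=[0,0] mem=[0,0,0,0]
After op 3 (swap): stack=[0,0] mem=[0,0,0,0]
After op 4 (dup): stack=[0,0,0] mem=[0,0,0,0]
After op 5 (+): stack=[0,0] mem=[0,0,0,0]
After op 6 (STO M0): stack=[0] mem=[0,0,0,0]
After op 7 (push 12): stack=[0,12] mem=[0,0,0,0]
After op 8 (dup): stack=[0,12,12] mem=[0,0,0,0]
After op 9 (RCL M0): stack=[0,12,12,0] mem=[0,0,0,0]
After op 10 (pop): stack=[0,12,12] mem=[0,0,0,0]
After op 11 (*): stack=[0,144] mem=[0,0,0,0]
After op 12 (dup): stack=[0,144,144] mem=[0,0,0,0]
After op 13 (/): stack=[0,1] mem=[0,0,0,0]
After op 14 (*): stack=[0] mem=[0,0,0,0]
After op 15 (push 4): stack=[0,4] mem=[0,0,0,0]
After op 16 (swap): stack=[4,0] mem=[0,0,0,0]
After op 17 (push 19): stack=[4,0,19] mem=[0,0,0,0]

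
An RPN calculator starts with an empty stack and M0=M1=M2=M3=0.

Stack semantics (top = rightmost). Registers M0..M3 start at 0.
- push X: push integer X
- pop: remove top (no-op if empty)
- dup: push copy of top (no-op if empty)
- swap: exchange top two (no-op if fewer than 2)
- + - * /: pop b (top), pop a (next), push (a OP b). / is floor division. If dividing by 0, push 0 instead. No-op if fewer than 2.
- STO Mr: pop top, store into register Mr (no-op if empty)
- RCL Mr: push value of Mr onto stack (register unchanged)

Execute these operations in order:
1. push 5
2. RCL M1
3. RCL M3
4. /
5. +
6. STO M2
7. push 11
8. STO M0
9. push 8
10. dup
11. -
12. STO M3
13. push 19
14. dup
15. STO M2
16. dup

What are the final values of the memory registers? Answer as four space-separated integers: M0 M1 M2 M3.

Answer: 11 0 19 0

Derivation:
After op 1 (push 5): stack=[5] mem=[0,0,0,0]
After op 2 (RCL M1): stack=[5,0] mem=[0,0,0,0]
After op 3 (RCL M3): stack=[5,0,0] mem=[0,0,0,0]
After op 4 (/): stack=[5,0] mem=[0,0,0,0]
After op 5 (+): stack=[5] mem=[0,0,0,0]
After op 6 (STO M2): stack=[empty] mem=[0,0,5,0]
After op 7 (push 11): stack=[11] mem=[0,0,5,0]
After op 8 (STO M0): stack=[empty] mem=[11,0,5,0]
After op 9 (push 8): stack=[8] mem=[11,0,5,0]
After op 10 (dup): stack=[8,8] mem=[11,0,5,0]
After op 11 (-): stack=[0] mem=[11,0,5,0]
After op 12 (STO M3): stack=[empty] mem=[11,0,5,0]
After op 13 (push 19): stack=[19] mem=[11,0,5,0]
After op 14 (dup): stack=[19,19] mem=[11,0,5,0]
After op 15 (STO M2): stack=[19] mem=[11,0,19,0]
After op 16 (dup): stack=[19,19] mem=[11,0,19,0]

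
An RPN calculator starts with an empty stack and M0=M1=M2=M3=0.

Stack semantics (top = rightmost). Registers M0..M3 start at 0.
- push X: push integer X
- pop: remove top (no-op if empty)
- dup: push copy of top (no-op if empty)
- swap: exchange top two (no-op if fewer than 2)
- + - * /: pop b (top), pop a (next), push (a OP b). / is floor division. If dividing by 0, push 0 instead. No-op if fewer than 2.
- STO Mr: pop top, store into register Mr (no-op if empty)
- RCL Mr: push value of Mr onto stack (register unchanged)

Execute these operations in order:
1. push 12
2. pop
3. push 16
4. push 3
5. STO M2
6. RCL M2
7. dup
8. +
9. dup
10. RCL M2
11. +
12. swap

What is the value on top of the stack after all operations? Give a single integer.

After op 1 (push 12): stack=[12] mem=[0,0,0,0]
After op 2 (pop): stack=[empty] mem=[0,0,0,0]
After op 3 (push 16): stack=[16] mem=[0,0,0,0]
After op 4 (push 3): stack=[16,3] mem=[0,0,0,0]
After op 5 (STO M2): stack=[16] mem=[0,0,3,0]
After op 6 (RCL M2): stack=[16,3] mem=[0,0,3,0]
After op 7 (dup): stack=[16,3,3] mem=[0,0,3,0]
After op 8 (+): stack=[16,6] mem=[0,0,3,0]
After op 9 (dup): stack=[16,6,6] mem=[0,0,3,0]
After op 10 (RCL M2): stack=[16,6,6,3] mem=[0,0,3,0]
After op 11 (+): stack=[16,6,9] mem=[0,0,3,0]
After op 12 (swap): stack=[16,9,6] mem=[0,0,3,0]

Answer: 6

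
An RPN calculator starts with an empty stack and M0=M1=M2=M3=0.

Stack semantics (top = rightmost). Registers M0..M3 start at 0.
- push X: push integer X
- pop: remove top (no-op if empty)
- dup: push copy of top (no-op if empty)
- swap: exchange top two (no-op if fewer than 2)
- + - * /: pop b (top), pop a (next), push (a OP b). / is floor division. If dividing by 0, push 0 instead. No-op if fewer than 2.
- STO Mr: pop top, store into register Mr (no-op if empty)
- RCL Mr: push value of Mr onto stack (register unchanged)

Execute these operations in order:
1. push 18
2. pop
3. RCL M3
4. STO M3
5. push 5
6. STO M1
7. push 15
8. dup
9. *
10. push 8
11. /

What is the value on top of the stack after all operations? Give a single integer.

After op 1 (push 18): stack=[18] mem=[0,0,0,0]
After op 2 (pop): stack=[empty] mem=[0,0,0,0]
After op 3 (RCL M3): stack=[0] mem=[0,0,0,0]
After op 4 (STO M3): stack=[empty] mem=[0,0,0,0]
After op 5 (push 5): stack=[5] mem=[0,0,0,0]
After op 6 (STO M1): stack=[empty] mem=[0,5,0,0]
After op 7 (push 15): stack=[15] mem=[0,5,0,0]
After op 8 (dup): stack=[15,15] mem=[0,5,0,0]
After op 9 (*): stack=[225] mem=[0,5,0,0]
After op 10 (push 8): stack=[225,8] mem=[0,5,0,0]
After op 11 (/): stack=[28] mem=[0,5,0,0]

Answer: 28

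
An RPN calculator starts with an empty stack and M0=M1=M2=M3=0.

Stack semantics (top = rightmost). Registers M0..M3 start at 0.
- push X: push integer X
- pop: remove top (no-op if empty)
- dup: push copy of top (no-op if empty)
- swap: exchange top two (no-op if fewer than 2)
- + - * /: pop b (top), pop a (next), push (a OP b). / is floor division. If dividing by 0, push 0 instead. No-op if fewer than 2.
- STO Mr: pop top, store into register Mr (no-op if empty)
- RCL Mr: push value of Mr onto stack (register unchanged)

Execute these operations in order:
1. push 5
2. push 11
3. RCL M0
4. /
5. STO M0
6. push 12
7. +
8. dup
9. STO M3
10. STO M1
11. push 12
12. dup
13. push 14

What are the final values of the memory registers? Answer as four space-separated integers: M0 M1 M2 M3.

Answer: 0 17 0 17

Derivation:
After op 1 (push 5): stack=[5] mem=[0,0,0,0]
After op 2 (push 11): stack=[5,11] mem=[0,0,0,0]
After op 3 (RCL M0): stack=[5,11,0] mem=[0,0,0,0]
After op 4 (/): stack=[5,0] mem=[0,0,0,0]
After op 5 (STO M0): stack=[5] mem=[0,0,0,0]
After op 6 (push 12): stack=[5,12] mem=[0,0,0,0]
After op 7 (+): stack=[17] mem=[0,0,0,0]
After op 8 (dup): stack=[17,17] mem=[0,0,0,0]
After op 9 (STO M3): stack=[17] mem=[0,0,0,17]
After op 10 (STO M1): stack=[empty] mem=[0,17,0,17]
After op 11 (push 12): stack=[12] mem=[0,17,0,17]
After op 12 (dup): stack=[12,12] mem=[0,17,0,17]
After op 13 (push 14): stack=[12,12,14] mem=[0,17,0,17]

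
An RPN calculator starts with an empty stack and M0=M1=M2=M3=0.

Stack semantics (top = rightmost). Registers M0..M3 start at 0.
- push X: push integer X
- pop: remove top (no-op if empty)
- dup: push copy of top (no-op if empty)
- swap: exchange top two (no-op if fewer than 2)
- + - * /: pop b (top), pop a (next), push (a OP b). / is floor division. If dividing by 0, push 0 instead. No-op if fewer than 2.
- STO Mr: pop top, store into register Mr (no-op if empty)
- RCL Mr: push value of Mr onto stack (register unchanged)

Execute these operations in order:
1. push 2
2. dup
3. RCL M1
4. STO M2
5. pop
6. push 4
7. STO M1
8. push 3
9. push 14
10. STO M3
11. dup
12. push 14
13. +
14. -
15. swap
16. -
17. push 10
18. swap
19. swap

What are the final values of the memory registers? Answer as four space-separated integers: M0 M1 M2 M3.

After op 1 (push 2): stack=[2] mem=[0,0,0,0]
After op 2 (dup): stack=[2,2] mem=[0,0,0,0]
After op 3 (RCL M1): stack=[2,2,0] mem=[0,0,0,0]
After op 4 (STO M2): stack=[2,2] mem=[0,0,0,0]
After op 5 (pop): stack=[2] mem=[0,0,0,0]
After op 6 (push 4): stack=[2,4] mem=[0,0,0,0]
After op 7 (STO M1): stack=[2] mem=[0,4,0,0]
After op 8 (push 3): stack=[2,3] mem=[0,4,0,0]
After op 9 (push 14): stack=[2,3,14] mem=[0,4,0,0]
After op 10 (STO M3): stack=[2,3] mem=[0,4,0,14]
After op 11 (dup): stack=[2,3,3] mem=[0,4,0,14]
After op 12 (push 14): stack=[2,3,3,14] mem=[0,4,0,14]
After op 13 (+): stack=[2,3,17] mem=[0,4,0,14]
After op 14 (-): stack=[2,-14] mem=[0,4,0,14]
After op 15 (swap): stack=[-14,2] mem=[0,4,0,14]
After op 16 (-): stack=[-16] mem=[0,4,0,14]
After op 17 (push 10): stack=[-16,10] mem=[0,4,0,14]
After op 18 (swap): stack=[10,-16] mem=[0,4,0,14]
After op 19 (swap): stack=[-16,10] mem=[0,4,0,14]

Answer: 0 4 0 14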